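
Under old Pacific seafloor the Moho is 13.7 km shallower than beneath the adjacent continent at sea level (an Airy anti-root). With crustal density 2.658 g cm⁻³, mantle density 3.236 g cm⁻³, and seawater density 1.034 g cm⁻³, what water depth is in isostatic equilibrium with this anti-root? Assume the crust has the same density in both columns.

Replacing a thickness d of crust by seawater at the top must be balanced by replacing crust with mantle at the base: d (ρ_c − ρ_w) = a (ρ_m − ρ_c).
d = a (ρ_m − ρ_c)/(ρ_c − ρ_w) = 13.7 km × 0.578/1.624 = 4.88 km.

4.88 km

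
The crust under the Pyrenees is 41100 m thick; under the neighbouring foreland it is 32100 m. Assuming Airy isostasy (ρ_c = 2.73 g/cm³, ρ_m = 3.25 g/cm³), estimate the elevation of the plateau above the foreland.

1440 m

Excess crust Δ = 41100 m − 32100 m = 9000 m, split between elevation h and root r with h + r = Δ.
Airy balance ρ_c h = (ρ_m − ρ_c) r gives r = h ρ_c/(ρ_m − ρ_c), so h (1 + ρ_c/(ρ_m − ρ_c)) = Δ, i.e. h = Δ (ρ_m − ρ_c)/ρ_m.
h = 9000 m × 0.52/3.25 = 1440 m.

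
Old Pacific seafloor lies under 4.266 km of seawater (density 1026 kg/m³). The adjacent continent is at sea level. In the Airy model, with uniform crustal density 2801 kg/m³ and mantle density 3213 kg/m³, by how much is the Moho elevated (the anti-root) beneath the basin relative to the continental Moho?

18.4 km

By Archimedes' principle applied to the lithosphere: replacing crust with seawater at the top is compensated by replacing crust with mantle at the base: d (ρ_c − ρ_w) = a (ρ_m − ρ_c).
a = d (ρ_c − ρ_w)/(ρ_m − ρ_c) = 4.266 km × 1775/412 = 18.4 km.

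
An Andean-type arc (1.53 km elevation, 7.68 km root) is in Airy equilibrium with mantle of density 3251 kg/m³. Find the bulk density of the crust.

ρ_c h = (ρ_m − ρ_c) r → ρ_c (h + r) = ρ_m r → ρ_c = ρ_m r / (h + r).
ρ_c = 3251 × 7.68 km / (1.53 km + 7.68 km) = 2710 kg/m³.

2710 kg/m³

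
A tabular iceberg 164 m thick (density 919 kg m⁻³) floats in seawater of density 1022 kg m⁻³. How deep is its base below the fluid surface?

Draft d = t ρ_obj/ρ_fluid = 164 m × 919/1022 = 147 m.

147 m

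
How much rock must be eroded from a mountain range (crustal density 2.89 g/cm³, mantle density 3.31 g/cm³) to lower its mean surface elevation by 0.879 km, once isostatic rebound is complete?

Net drop Δ = e − u = e − e ρ_c/ρ_m = e (ρ_m − ρ_c)/ρ_m.
e = Δ ρ_m/(ρ_m − ρ_c) = 0.879 km × 3.31/0.42 = 6.93 km.

6.93 km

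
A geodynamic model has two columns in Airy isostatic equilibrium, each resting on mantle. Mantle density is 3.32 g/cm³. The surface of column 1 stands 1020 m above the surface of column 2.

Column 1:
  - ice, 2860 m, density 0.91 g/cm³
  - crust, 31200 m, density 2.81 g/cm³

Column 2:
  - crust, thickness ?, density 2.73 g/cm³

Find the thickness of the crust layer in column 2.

32900 m

Take the compensation level at the base of the deeper column (depth z_c below the surface of column 1) and equate Σ ρ_i t_i down to z_c; mantle fills any gap and the z_c terms cancel.
Column 1: 2860×0.91 + 31200×2.81 + (z_c − 34060)×3.32
Column 2: 1020×0 + x×2.73 + (z_c − 1020 − 0 − x)×3.32
The z_c×3.32 term appears on both sides and cancels. Collect the known terms of each column as K = Σ(ρt)_known − 3.32 × (depth of known layers): K_1 = 90274.6 − 3.32×34060 = −22804.6; K_2 = 0 − 3.32×(1020 + 0) = −3386.4.
Balance: K_1 = K_2 − x×(3.32 − 2.73), so x = (K_2 − K_1)/(3.32 − 2.73) = 19418.2/0.59 = 32900 m.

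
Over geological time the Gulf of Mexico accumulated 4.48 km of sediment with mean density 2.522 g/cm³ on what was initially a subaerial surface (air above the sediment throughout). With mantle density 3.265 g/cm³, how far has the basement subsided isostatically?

3.46 km

Subaerial load: s = t ρ_sed / ρ_m = 4.48 km × 2.522/3.265 = 3.46 km.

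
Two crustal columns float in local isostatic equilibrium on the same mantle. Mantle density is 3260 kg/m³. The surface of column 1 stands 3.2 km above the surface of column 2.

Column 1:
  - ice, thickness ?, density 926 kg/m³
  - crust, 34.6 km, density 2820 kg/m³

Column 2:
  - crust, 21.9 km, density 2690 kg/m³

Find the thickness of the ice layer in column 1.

Take the compensation level at the base of the deeper column (depth z_c below the surface of column 1) and equate Σ ρ_i t_i down to z_c; mantle fills any gap and the z_c terms cancel.
Column 1: x×926 + 34.6×2820 + (z_c − 34.6 − x)×3260
Column 2: 3.2×0 + 21.9×2690 + (z_c − 3.2 − 21.9)×3260
The z_c×3260 term appears on both sides and cancels. Collect the known terms of each column as K = Σ(ρt)_known − 3260 × (depth of known layers): K_1 = 97572 − 3260×34.6 = −15224; K_2 = 58911 − 3260×(3.2 + 21.9) = −22915.
Balance: K_1 − x×(3260 − 926) = K_2, so x = (K_1 − K_2)/(3260 − 926) = 7691/2334 = 3.3 km.

3.3 km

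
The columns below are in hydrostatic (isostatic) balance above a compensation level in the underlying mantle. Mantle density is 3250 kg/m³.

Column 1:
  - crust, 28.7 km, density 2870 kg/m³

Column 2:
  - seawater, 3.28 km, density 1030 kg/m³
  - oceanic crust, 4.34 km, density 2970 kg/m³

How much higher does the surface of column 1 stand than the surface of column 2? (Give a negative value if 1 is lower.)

0.741 km

For any compensation level in the mantle, the mantle terms cancel and isostasy reduces to e = (Σt_1 − Σt_2) − (Σ(ρt)_1 − Σ(ρt)_2) / ρ_m.
Σt_1 = 28.7 km; Σt_2 = 7.62 km; Σ(ρt)_1 = 82369; Σ(ρt)_2 = 16268.2 (in km·kg/m³).
e = (28.7 − 7.62) − (82369 − 16268.2) / 3250 = 0.741 km.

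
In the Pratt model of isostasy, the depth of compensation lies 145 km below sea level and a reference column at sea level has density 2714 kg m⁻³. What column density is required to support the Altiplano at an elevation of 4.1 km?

2640 kg m⁻³

Pratt balance: ρ_ref D = ρ (D + h).
ρ = ρ_ref D/(D + h) = 2714 × 145 km/(145 km + 4.1 km) = 2640 kg m⁻³.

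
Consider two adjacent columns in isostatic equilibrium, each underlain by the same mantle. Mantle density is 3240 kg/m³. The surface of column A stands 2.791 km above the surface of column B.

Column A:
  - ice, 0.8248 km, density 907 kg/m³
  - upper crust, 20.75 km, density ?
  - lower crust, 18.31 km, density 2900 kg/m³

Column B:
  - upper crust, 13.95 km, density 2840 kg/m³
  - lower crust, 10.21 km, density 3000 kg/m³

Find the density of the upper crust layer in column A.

2810 kg/m³

Take the compensation level at the base of the deeper column (depth z_c below the surface of column A) and equate Σ ρ_i t_i down to z_c; mantle fills any gap and the z_c terms cancel.
Column A: 0.8248×907 + 20.75×ρ + 18.31×2900 + (z_c − 39.8848)×3240
Column B: 2.791×0 + 13.95×2840 + 10.21×3000 + (z_c − 2.791 − 24.16)×3240
The z_c×3240 term appears on both sides and cancels. Collect the known terms of each column as K = Σ(ρt)_known − 3240 × (depth of known layers): K_A = 53847.0936 − 3240×39.8848 = −75379.6584; K_B = 70248 − 3240×(2.791 + 24.16) = −17073.24.
Balance: K_A + 20.75×ρ = K_B, so ρ = (K_B − K_A)/20.75 = 58306.4/20.75 = 2810 kg/m³.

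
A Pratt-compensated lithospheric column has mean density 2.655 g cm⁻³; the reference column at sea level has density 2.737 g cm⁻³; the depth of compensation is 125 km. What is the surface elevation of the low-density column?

ρ_ref D = ρ (D + h) → h = D (ρ_ref − ρ)/ρ.
h = 125 km × (2.737 − 2.655)/2.655 = 3.86 km.

3.86 km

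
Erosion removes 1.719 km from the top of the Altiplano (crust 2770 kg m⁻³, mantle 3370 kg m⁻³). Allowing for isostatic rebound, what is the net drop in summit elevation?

Rebound u = e ρ_c/ρ_m = 1.719 km × 2770/3370 = 1.413 km.
Net surface drop = e − u = 1.719 km − 1.413 km = e (ρ_m − ρ_c)/ρ_m = 0.306 km.

0.306 km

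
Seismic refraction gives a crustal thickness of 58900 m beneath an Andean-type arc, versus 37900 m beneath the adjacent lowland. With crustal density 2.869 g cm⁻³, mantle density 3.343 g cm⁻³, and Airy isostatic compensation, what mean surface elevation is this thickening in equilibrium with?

Excess crust Δ = 58900 m − 37900 m = 21000 m, split between elevation h and root r with h + r = Δ.
Airy balance ρ_c h = (ρ_m − ρ_c) r gives r = h ρ_c/(ρ_m − ρ_c), so h (1 + ρ_c/(ρ_m − ρ_c)) = Δ, i.e. h = Δ (ρ_m − ρ_c)/ρ_m.
h = 21000 m × 0.474/3.343 = 2980 m.

2980 m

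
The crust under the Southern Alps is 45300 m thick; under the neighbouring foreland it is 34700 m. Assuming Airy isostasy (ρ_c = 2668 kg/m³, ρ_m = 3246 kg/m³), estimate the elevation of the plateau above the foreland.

1890 m

Excess crust Δ = 45300 m − 34700 m = 10600 m, split between elevation h and root r with h + r = Δ.
Airy balance ρ_c h = (ρ_m − ρ_c) r gives r = h ρ_c/(ρ_m − ρ_c), so h (1 + ρ_c/(ρ_m − ρ_c)) = Δ, i.e. h = Δ (ρ_m − ρ_c)/ρ_m.
h = 10600 m × 578/3246 = 1890 m.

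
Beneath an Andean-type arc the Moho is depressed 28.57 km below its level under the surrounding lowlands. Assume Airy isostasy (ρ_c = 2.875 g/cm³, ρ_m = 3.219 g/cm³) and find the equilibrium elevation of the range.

Equating mass per unit area of the two columns: ρ_c h = (ρ_m − ρ_c) r.
h = r (ρ_m − ρ_c) / ρ_c = 28.57 km × (3.219 − 2.875) / 2.875 = 3.42 km.

3.42 km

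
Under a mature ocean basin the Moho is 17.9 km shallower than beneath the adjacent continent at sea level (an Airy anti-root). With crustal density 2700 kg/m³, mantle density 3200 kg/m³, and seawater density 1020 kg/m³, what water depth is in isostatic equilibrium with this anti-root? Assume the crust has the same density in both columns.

5.33 km

Replacing a thickness d of crust by seawater at the top must be balanced by replacing crust with mantle at the base: d (ρ_c − ρ_w) = a (ρ_m − ρ_c).
d = a (ρ_m − ρ_c)/(ρ_c − ρ_w) = 17.9 km × 500/1680 = 5.33 km.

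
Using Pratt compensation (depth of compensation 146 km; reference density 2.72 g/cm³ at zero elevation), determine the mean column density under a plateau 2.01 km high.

2.68 g/cm³

Pratt balance: ρ_ref D = ρ (D + h).
ρ = ρ_ref D/(D + h) = 2.72 × 146 km/(146 km + 2.01 km) = 2.68 g/cm³.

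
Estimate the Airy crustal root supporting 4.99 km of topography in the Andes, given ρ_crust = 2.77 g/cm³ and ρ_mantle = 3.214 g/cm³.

In Airy isostatic equilibrium: the weight of the topography is balanced by the buoyancy of the root, ρ_c h = (ρ_m − ρ_c) r.
r = h · ρ_c / (ρ_m − ρ_c) = 4.99 km × 2.77 / (3.214 − 2.77) = 31.1 km.

31.1 km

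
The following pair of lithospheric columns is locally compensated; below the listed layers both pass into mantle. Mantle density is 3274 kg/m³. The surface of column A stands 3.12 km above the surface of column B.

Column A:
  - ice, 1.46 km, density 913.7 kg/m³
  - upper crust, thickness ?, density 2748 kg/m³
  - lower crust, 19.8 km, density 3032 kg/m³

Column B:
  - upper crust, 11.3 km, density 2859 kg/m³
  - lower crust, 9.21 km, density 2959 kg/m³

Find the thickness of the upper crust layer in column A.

Take the compensation level at the base of the deeper column (depth z_c below the surface of column A) and equate Σ ρ_i t_i down to z_c; mantle fills any gap and the z_c terms cancel.
Column A: 1.46×913.7 + x×2748 + 19.8×3032 + (z_c − 21.26 − x)×3274
Column B: 3.12×0 + 11.3×2859 + 9.21×2959 + (z_c − 3.12 − 20.51)×3274
The z_c×3274 term appears on both sides and cancels. Collect the known terms of each column as K = Σ(ρt)_known − 3274 × (depth of known layers): K_A = 61367.602 − 3274×21.26 = −8237.638; K_B = 59559.09 − 3274×(3.12 + 20.51) = −17805.53.
Balance: K_A − x×(3274 − 2748) = K_B, so x = (K_A − K_B)/(3274 − 2748) = 9567.89/526 = 18.2 km.

18.2 km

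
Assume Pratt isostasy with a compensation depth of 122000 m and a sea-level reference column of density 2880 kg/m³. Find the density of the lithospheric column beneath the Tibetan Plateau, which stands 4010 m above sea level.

Pratt balance: ρ_ref D = ρ (D + h).
ρ = ρ_ref D/(D + h) = 2880 × 122000 m/(122000 m + 4010 m) = 2790 kg/m³.

2790 kg/m³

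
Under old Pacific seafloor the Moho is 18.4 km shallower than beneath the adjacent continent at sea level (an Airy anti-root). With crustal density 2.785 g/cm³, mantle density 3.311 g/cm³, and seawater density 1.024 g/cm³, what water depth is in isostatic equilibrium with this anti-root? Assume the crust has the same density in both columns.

5.5 km

Replacing a thickness d of crust by seawater at the top must be balanced by replacing crust with mantle at the base: d (ρ_c − ρ_w) = a (ρ_m − ρ_c).
d = a (ρ_m − ρ_c)/(ρ_c − ρ_w) = 18.4 km × 0.526/1.761 = 5.5 km.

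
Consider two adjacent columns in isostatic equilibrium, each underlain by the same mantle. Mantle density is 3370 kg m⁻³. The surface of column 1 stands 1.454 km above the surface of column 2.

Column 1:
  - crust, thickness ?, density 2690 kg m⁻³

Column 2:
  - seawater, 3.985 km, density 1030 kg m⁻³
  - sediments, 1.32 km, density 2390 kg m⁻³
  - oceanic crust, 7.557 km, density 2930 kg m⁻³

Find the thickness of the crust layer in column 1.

Take the compensation level at the base of the deeper column (depth z_c below the surface of column 1) and equate Σ ρ_i t_i down to z_c; mantle fills any gap and the z_c terms cancel.
Column 1: x×2690 + (z_c − 0 − x)×3370
Column 2: 1.454×0 + 3.985×1030 + 1.32×2390 + 7.557×2930 + (z_c − 1.454 − 12.862)×3370
The z_c×3370 term appears on both sides and cancels. Collect the known terms of each column as K = Σ(ρt)_known − 3370 × (depth of known layers): K_1 = 0 − 3370×0 = 0; K_2 = 29401.36 − 3370×(1.454 + 12.862) = −18843.56.
Balance: K_1 − x×(3370 − 2690) = K_2, so x = (K_1 − K_2)/(3370 − 2690) = 18843.6/680 = 27.7 km.

27.7 km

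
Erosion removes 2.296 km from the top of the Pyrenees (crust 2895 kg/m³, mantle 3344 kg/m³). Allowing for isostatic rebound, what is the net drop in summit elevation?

0.308 km

Rebound u = e ρ_c/ρ_m = 2.296 km × 2895/3344 = 1.988 km.
Net surface drop = e − u = 2.296 km − 1.988 km = e (ρ_m − ρ_c)/ρ_m = 0.308 km.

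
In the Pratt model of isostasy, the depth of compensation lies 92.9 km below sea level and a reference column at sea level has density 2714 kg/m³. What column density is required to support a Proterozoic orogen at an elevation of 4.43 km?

2590 kg/m³

Pratt balance: ρ_ref D = ρ (D + h).
ρ = ρ_ref D/(D + h) = 2714 × 92.9 km/(92.9 km + 4.43 km) = 2590 kg/m³.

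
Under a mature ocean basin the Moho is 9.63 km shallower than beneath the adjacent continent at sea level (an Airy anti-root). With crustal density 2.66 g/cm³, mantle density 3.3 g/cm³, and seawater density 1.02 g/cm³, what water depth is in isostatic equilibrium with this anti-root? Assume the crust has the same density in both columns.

Replacing a thickness d of crust by seawater at the top must be balanced by replacing crust with mantle at the base: d (ρ_c − ρ_w) = a (ρ_m − ρ_c).
d = a (ρ_m − ρ_c)/(ρ_c − ρ_w) = 9.63 km × 0.64/1.64 = 3.76 km.

3.76 km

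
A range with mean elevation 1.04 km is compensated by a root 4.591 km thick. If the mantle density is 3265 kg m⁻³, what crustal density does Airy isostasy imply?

2660 kg m⁻³

ρ_c h = (ρ_m − ρ_c) r → ρ_c (h + r) = ρ_m r → ρ_c = ρ_m r / (h + r).
ρ_c = 3265 × 4.591 km / (1.04 km + 4.591 km) = 2660 kg m⁻³.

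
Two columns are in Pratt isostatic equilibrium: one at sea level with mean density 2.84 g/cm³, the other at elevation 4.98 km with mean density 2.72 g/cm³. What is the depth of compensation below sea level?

ρ_ref D = ρ (D + h) → D (ρ_ref − ρ) = ρ h.
D = ρ h/(ρ_ref − ρ) = 2.72 × 4.98 km/(2.84 − 2.72) = 113 km.

113 km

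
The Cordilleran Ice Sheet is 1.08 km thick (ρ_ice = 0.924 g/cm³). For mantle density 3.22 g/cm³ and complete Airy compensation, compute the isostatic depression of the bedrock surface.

By Archimedes' principle applied to the lithosphere: the ice load ρ_ice t is balanced by mantle displaced below, ρ_m s.
s = t ρ_ice / ρ_m = 1.08 km × 0.924/3.22 = 0.31 km.

0.31 km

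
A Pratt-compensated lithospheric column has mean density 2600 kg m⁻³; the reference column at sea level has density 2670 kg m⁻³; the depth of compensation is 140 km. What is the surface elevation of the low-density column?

ρ_ref D = ρ (D + h) → h = D (ρ_ref − ρ)/ρ.
h = 140 km × (2670 − 2600)/2600 = 3.77 km.

3.77 km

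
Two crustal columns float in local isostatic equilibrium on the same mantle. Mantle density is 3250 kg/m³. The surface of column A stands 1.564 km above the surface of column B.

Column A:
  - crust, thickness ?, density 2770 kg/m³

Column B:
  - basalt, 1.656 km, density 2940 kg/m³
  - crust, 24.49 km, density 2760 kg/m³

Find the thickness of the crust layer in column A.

Take the compensation level at the base of the deeper column (depth z_c below the surface of column A) and equate Σ ρ_i t_i down to z_c; mantle fills any gap and the z_c terms cancel.
Column A: x×2770 + (z_c − 0 − x)×3250
Column B: 1.564×0 + 1.656×2940 + 24.49×2760 + (z_c − 1.564 − 26.146)×3250
The z_c×3250 term appears on both sides and cancels. Collect the known terms of each column as K = Σ(ρt)_known − 3250 × (depth of known layers): K_A = 0 − 3250×0 = 0; K_B = 72461.04 − 3250×(1.564 + 26.146) = −17596.46.
Balance: K_A − x×(3250 − 2770) = K_B, so x = (K_A − K_B)/(3250 − 2770) = 17596.5/480 = 36.7 km.

36.7 km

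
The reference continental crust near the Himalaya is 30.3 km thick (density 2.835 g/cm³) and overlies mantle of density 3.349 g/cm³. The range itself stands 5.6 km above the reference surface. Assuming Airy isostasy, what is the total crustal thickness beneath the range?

Root depth r = h ρ_c / (ρ_m − ρ_c) = 5.6 km × 2.835 / 0.514 = 30.89 km.
Total thickness = T + h + r = 30.3 km + 5.6 km + 30.89 km = 66.8 km.

66.8 km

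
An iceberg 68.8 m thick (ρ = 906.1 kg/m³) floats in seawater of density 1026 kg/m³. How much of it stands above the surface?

Floating equilibrium: submerged depth d = t ρ_obj/ρ_fluid = 68.8 m × 906.1/1026 = 60.76 m.
Freeboard = t − d = 68.8 m − 60.76 m = 8.04 m.

8.04 m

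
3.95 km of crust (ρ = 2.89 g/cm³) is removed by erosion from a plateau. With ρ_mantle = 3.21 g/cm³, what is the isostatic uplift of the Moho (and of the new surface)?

3.56 km

Unloading: uplift u = e ρ_c/ρ_m = 3.95 km × 2.89/3.21 = 3.56 km.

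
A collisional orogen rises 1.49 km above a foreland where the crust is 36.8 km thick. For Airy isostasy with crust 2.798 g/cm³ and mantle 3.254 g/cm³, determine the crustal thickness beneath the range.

47.4 km

Root depth r = h ρ_c / (ρ_m − ρ_c) = 1.49 km × 2.798 / 0.456 = 9.143 km.
Total thickness = T + h + r = 36.8 km + 1.49 km + 9.143 km = 47.4 km.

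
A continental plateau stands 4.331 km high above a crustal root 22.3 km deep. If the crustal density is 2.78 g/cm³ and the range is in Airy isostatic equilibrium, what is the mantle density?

Airy balance: ρ_c h = (ρ_m − ρ_c) r → ρ_m = ρ_c (1 + h/r).
ρ_m = 2.78 × (1 + 4.331 km/22.3 km) = 3.32 g/cm³.

3.32 g/cm³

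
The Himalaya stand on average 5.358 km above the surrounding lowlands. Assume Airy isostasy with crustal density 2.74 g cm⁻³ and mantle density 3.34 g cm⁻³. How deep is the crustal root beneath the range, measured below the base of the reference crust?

Balancing pressure at the compensation depth: the weight of the topography is balanced by the buoyancy of the root, ρ_c h = (ρ_m − ρ_c) r.
r = h · ρ_c / (ρ_m − ρ_c) = 5.358 km × 2.74 / (3.34 − 2.74) = 24.5 km.

24.5 km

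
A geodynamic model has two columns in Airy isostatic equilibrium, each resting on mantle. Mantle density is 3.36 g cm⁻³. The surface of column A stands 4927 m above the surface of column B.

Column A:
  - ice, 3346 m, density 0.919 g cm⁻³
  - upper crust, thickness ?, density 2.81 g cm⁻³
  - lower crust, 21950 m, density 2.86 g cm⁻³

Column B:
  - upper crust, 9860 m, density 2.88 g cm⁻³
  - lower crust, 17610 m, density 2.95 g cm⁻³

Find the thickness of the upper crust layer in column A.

17000 m

Take the compensation level at the base of the deeper column (depth z_c below the surface of column A) and equate Σ ρ_i t_i down to z_c; mantle fills any gap and the z_c terms cancel.
Column A: 3346×0.919 + x×2.81 + 21950×2.86 + (z_c − 25296 − x)×3.36
Column B: 4927×0 + 9860×2.88 + 17610×2.95 + (z_c − 4927 − 27470)×3.36
The z_c×3.36 term appears on both sides and cancels. Collect the known terms of each column as K = Σ(ρt)_known − 3.36 × (depth of known layers): K_A = 65851.974 − 3.36×25296 = −19142.586; K_B = 80346.3 − 3.36×(4927 + 27470) = −28507.62.
Balance: K_A − x×(3.36 − 2.81) = K_B, so x = (K_A − K_B)/(3.36 − 2.81) = 9365.03/0.55 = 17000 m.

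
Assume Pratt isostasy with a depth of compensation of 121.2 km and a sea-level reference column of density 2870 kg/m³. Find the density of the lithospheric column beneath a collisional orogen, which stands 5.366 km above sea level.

Pratt balance: ρ_ref D = ρ (D + h).
ρ = ρ_ref D/(D + h) = 2870 × 121.2 km/(121.2 km + 5.366 km) = 2750 kg/m³.

2750 kg/m³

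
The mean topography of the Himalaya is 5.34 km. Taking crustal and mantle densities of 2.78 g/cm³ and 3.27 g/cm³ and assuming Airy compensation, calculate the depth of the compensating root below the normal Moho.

30.3 km

In Airy isostatic equilibrium: the weight of the topography is balanced by the buoyancy of the root, ρ_c h = (ρ_m − ρ_c) r.
r = h · ρ_c / (ρ_m − ρ_c) = 5.34 km × 2.78 / (3.27 − 2.78) = 30.3 km.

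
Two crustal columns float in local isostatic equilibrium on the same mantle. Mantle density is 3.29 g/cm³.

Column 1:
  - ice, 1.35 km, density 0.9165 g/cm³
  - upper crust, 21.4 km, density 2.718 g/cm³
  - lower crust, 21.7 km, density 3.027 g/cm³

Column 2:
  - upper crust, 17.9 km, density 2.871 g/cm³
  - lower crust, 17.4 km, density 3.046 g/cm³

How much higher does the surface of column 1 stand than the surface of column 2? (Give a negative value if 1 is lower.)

For any compensation level in the mantle, the mantle terms cancel and isostasy reduces to e = (Σt_1 − Σt_2) − (Σ(ρt)_1 − Σ(ρt)_2) / ρ_m.
Σt_1 = 44.45 km; Σt_2 = 35.3 km; Σ(ρt)_1 = 125.088375; Σ(ρt)_2 = 104.3913 (in km·g/cm³).
e = (44.45 − 35.3) − (125.088375 − 104.3913) / 3.29 = 2.86 km.

2.86 km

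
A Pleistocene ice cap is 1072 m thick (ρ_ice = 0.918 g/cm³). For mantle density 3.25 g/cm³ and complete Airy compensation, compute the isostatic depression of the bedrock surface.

Balancing pressure at the compensation depth: the ice load ρ_ice t is balanced by mantle displaced below, ρ_m s.
s = t ρ_ice / ρ_m = 1072 m × 0.918/3.25 = 303 m.

303 m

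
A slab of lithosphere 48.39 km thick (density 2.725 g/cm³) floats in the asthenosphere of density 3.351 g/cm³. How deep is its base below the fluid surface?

Draft d = t ρ_obj/ρ_fluid = 48.39 km × 2.725/3.351 = 39.4 km.

39.4 km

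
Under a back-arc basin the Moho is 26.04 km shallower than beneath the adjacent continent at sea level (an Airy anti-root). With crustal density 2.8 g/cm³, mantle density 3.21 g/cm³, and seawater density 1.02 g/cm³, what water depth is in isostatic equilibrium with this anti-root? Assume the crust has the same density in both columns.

6 km

Replacing a thickness d of crust by seawater at the top must be balanced by replacing crust with mantle at the base: d (ρ_c − ρ_w) = a (ρ_m − ρ_c).
d = a (ρ_m − ρ_c)/(ρ_c − ρ_w) = 26.04 km × 0.41/1.78 = 6 km.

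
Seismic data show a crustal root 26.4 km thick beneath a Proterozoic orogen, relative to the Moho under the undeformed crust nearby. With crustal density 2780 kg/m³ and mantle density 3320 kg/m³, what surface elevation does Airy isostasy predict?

Isostatic balance requires: ρ_c h = (ρ_m − ρ_c) r.
h = r (ρ_m − ρ_c) / ρ_c = 26.4 km × (3320 − 2780) / 2780 = 5.13 km.

5.13 km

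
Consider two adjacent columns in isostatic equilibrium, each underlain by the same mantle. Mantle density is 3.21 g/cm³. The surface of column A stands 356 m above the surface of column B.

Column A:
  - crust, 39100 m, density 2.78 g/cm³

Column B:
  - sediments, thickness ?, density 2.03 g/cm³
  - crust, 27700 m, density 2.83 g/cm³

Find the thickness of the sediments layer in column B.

4360 m

Take the compensation level at the base of the deeper column (depth z_c below the surface of column A) and equate Σ ρ_i t_i down to z_c; mantle fills any gap and the z_c terms cancel.
Column A: 39100×2.78 + (z_c − 39100)×3.21
Column B: 356×0 + x×2.03 + 27700×2.83 + (z_c − 356 − 27700 − x)×3.21
The z_c×3.21 term appears on both sides and cancels. Collect the known terms of each column as K = Σ(ρt)_known − 3.21 × (depth of known layers): K_A = 108698 − 3.21×39100 = −16813; K_B = 78391 − 3.21×(356 + 27700) = −11668.76.
Balance: K_A = K_B − x×(3.21 − 2.03), so x = (K_B − K_A)/(3.21 − 2.03) = 5144.24/1.18 = 4360 m.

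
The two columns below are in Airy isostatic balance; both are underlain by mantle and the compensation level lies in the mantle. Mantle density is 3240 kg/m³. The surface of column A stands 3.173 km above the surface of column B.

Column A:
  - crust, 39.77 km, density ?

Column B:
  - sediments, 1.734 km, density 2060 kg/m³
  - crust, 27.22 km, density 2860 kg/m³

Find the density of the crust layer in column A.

Take the compensation level at the base of the deeper column (depth z_c below the surface of column A) and equate Σ ρ_i t_i down to z_c; mantle fills any gap and the z_c terms cancel.
Column A: 39.77×ρ + (z_c − 39.77)×3240
Column B: 3.173×0 + 1.734×2060 + 27.22×2860 + (z_c − 3.173 − 28.954)×3240
The z_c×3240 term appears on both sides and cancels. Collect the known terms of each column as K = Σ(ρt)_known − 3240 × (depth of known layers): K_A = 0 − 3240×39.77 = −128854.8; K_B = 81421.24 − 3240×(3.173 + 28.954) = −22670.24.
Balance: K_A + 39.77×ρ = K_B, so ρ = (K_B − K_A)/39.77 = 106185/39.77 = 2670 kg/m³.

2670 kg/m³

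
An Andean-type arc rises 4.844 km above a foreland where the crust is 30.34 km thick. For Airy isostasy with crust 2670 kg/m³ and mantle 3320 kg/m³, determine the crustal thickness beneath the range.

55.1 km

Root depth r = h ρ_c / (ρ_m − ρ_c) = 4.844 km × 2670 / 650 = 19.9 km.
Total thickness = T + h + r = 30.34 km + 4.844 km + 19.9 km = 55.1 km.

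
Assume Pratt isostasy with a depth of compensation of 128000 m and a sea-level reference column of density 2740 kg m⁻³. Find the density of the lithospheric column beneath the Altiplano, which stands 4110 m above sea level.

2650 kg m⁻³

Pratt balance: ρ_ref D = ρ (D + h).
ρ = ρ_ref D/(D + h) = 2740 × 128000 m/(128000 m + 4110 m) = 2650 kg m⁻³.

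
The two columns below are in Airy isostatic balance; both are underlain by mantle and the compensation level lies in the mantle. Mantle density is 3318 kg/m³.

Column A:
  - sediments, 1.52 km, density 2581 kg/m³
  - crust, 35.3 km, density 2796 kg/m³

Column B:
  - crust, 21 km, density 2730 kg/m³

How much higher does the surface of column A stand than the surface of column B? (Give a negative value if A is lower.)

2.17 km

For any compensation level in the mantle, the mantle terms cancel and isostasy reduces to e = (Σt_A − Σt_B) − (Σ(ρt)_A − Σ(ρt)_B) / ρ_m.
Σt_A = 36.82 km; Σt_B = 21 km; Σ(ρt)_A = 102621.92; Σ(ρt)_B = 57330 (in km·kg/m³).
e = (36.82 − 21) − (102621.92 − 57330) / 3318 = 2.17 km.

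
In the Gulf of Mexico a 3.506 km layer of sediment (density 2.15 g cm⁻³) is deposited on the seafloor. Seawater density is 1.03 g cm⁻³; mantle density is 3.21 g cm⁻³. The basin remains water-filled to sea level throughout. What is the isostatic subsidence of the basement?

Submarine loading: the sediment displaces seawater, and the subsidence is in turn flooded, so s (ρ_m − ρ_w) = t (ρ_sed − ρ_w).
s = 3.506 km × (2.15 − 1.03) / (3.21 − 1.03) = 1.8 km.

1.8 km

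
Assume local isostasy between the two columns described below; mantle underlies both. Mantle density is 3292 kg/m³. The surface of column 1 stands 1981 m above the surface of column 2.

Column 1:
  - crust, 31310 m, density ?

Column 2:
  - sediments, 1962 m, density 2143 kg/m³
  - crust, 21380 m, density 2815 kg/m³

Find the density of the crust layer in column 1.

2690 kg/m³

Take the compensation level at the base of the deeper column (depth z_c below the surface of column 1) and equate Σ ρ_i t_i down to z_c; mantle fills any gap and the z_c terms cancel.
Column 1: 31310×ρ + (z_c − 31310)×3292
Column 2: 1981×0 + 1962×2143 + 21380×2815 + (z_c − 1981 − 23342)×3292
The z_c×3292 term appears on both sides and cancels. Collect the known terms of each column as K = Σ(ρt)_known − 3292 × (depth of known layers): K_1 = 0 − 3292×31310 = −103072520; K_2 = 64389266 − 3292×(1981 + 23342) = −18974050.
Balance: K_1 + 31310×ρ = K_2, so ρ = (K_2 − K_1)/31310 = 84098500/31310 = 2690 kg/m³.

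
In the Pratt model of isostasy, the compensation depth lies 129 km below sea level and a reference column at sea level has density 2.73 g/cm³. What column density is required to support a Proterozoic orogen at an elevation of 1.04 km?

Pratt balance: ρ_ref D = ρ (D + h).
ρ = ρ_ref D/(D + h) = 2.73 × 129 km/(129 km + 1.04 km) = 2.71 g/cm³.

2.71 g/cm³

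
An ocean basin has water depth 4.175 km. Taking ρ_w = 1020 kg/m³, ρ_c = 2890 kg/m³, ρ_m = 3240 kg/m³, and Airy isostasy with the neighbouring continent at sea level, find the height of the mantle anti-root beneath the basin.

22.3 km

For local isostatic compensation: replacing crust with seawater at the top is compensated by replacing crust with mantle at the base: d (ρ_c − ρ_w) = a (ρ_m − ρ_c).
a = d (ρ_c − ρ_w)/(ρ_m − ρ_c) = 4.175 km × 1870/350 = 22.3 km.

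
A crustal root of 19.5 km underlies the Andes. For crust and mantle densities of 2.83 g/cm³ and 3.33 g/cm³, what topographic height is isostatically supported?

3.45 km

Isostatic balance requires: ρ_c h = (ρ_m − ρ_c) r.
h = r (ρ_m − ρ_c) / ρ_c = 19.5 km × (3.33 − 2.83) / 2.83 = 3.45 km.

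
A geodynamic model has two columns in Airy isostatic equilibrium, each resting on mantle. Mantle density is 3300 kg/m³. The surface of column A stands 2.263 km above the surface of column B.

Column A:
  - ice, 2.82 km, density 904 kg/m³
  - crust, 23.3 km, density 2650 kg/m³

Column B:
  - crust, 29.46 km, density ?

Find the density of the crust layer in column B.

Take the compensation level at the base of the deeper column (depth z_c below the surface of column A) and equate Σ ρ_i t_i down to z_c; mantle fills any gap and the z_c terms cancel.
Column A: 2.82×904 + 23.3×2650 + (z_c − 26.12)×3300
Column B: 2.263×0 + 29.46×ρ + (z_c − 2.263 − 29.46)×3300
The z_c×3300 term appears on both sides and cancels. Collect the known terms of each column as K = Σ(ρt)_known − 3300 × (depth of known layers): K_A = 64294.28 − 3300×26.12 = −21901.72; K_B = 0 − 3300×(2.263 + 29.46) = −104685.9.
Balance: K_A = K_B + 29.46×ρ, so ρ = (K_A − K_B)/29.46 = 82784.2/29.46 = 2810 kg/m³.

2810 kg/m³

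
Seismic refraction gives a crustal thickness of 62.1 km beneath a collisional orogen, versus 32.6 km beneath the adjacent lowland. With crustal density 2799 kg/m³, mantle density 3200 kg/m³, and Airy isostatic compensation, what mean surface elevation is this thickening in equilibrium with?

Excess crust Δ = 62.1 km − 32.6 km = 29.5 km, split between elevation h and root r with h + r = Δ.
Airy balance ρ_c h = (ρ_m − ρ_c) r gives r = h ρ_c/(ρ_m − ρ_c), so h (1 + ρ_c/(ρ_m − ρ_c)) = Δ, i.e. h = Δ (ρ_m − ρ_c)/ρ_m.
h = 29.5 km × 401/3200 = 3.7 km.

3.7 km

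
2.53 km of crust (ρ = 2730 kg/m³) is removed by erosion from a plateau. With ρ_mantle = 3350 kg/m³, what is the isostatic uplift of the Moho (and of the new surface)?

2.06 km

Unloading: uplift u = e ρ_c/ρ_m = 2.53 km × 2730/3350 = 2.06 km.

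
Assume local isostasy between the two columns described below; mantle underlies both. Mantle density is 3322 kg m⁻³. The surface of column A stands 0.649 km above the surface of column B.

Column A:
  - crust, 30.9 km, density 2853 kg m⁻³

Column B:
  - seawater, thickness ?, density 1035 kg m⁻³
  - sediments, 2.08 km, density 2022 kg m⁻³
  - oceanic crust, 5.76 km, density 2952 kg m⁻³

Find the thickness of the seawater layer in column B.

Take the compensation level at the base of the deeper column (depth z_c below the surface of column A) and equate Σ ρ_i t_i down to z_c; mantle fills any gap and the z_c terms cancel.
Column A: 30.9×2853 + (z_c − 30.9)×3322
Column B: 0.649×0 + x×1035 + 2.08×2022 + 5.76×2952 + (z_c − 0.649 − 7.84 − x)×3322
The z_c×3322 term appears on both sides and cancels. Collect the known terms of each column as K = Σ(ρt)_known − 3322 × (depth of known layers): K_A = 88157.7 − 3322×30.9 = −14492.1; K_B = 21209.28 − 3322×(0.649 + 7.84) = −6991.178.
Balance: K_A = K_B − x×(3322 − 1035), so x = (K_B − K_A)/(3322 − 1035) = 7500.92/2287 = 3.28 km.

3.28 km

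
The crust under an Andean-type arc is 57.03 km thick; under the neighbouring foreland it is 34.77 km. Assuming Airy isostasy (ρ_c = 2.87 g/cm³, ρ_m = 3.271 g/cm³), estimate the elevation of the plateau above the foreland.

Excess crust Δ = 57.03 km − 34.77 km = 22.26 km, split between elevation h and root r with h + r = Δ.
Airy balance ρ_c h = (ρ_m − ρ_c) r gives r = h ρ_c/(ρ_m − ρ_c), so h (1 + ρ_c/(ρ_m − ρ_c)) = Δ, i.e. h = Δ (ρ_m − ρ_c)/ρ_m.
h = 22.26 km × 0.401/3.271 = 2.73 km.

2.73 km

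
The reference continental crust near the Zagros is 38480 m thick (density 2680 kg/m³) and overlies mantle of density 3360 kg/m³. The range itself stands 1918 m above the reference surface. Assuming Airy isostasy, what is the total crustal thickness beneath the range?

Root depth r = h ρ_c / (ρ_m − ρ_c) = 1918 m × 2680 / 680 = 7559 m.
Total thickness = T + h + r = 38480 m + 1918 m + 7559 m = 48000 m.

48000 m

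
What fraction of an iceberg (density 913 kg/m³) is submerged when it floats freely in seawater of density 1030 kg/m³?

Submerged fraction = ρ_obj/ρ_fluid = 913/1030 = 0.886.

0.886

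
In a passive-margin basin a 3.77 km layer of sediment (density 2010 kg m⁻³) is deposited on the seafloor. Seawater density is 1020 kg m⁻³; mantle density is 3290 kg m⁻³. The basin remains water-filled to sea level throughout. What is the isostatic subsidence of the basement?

Submarine loading: the sediment displaces seawater, and the subsidence is in turn flooded, so s (ρ_m − ρ_w) = t (ρ_sed − ρ_w).
s = 3.77 km × (2010 − 1020) / (3290 − 1020) = 1.64 km.

1.64 km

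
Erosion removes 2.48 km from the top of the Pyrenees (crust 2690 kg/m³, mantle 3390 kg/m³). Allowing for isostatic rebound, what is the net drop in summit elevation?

Rebound u = e ρ_c/ρ_m = 2.48 km × 2690/3390 = 1.968 km.
Net surface drop = e − u = 2.48 km − 1.968 km = e (ρ_m − ρ_c)/ρ_m = 0.512 km.

0.512 km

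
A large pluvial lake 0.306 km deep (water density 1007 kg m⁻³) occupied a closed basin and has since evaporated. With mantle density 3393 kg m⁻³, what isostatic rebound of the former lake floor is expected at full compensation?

0.0908 km

u = d ρ_w/ρ_m = 0.306 km × 1007/3393 = 0.0908 km.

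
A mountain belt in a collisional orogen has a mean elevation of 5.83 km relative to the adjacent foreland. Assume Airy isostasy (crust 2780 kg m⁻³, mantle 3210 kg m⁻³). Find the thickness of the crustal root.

For local isostatic compensation: the weight of the topography is balanced by the buoyancy of the root, ρ_c h = (ρ_m − ρ_c) r.
r = h · ρ_c / (ρ_m − ρ_c) = 5.83 km × 2780 / (3210 − 2780) = 37.7 km.

37.7 km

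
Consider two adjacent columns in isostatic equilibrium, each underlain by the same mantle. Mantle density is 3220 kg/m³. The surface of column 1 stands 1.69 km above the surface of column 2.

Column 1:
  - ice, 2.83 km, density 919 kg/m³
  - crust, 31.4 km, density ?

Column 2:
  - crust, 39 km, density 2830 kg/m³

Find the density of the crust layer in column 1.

Take the compensation level at the base of the deeper column (depth z_c below the surface of column 1) and equate Σ ρ_i t_i down to z_c; mantle fills any gap and the z_c terms cancel.
Column 1: 2.83×919 + 31.4×ρ + (z_c − 34.23)×3220
Column 2: 1.69×0 + 39×2830 + (z_c − 1.69 − 39)×3220
The z_c×3220 term appears on both sides and cancels. Collect the known terms of each column as K = Σ(ρt)_known − 3220 × (depth of known layers): K_1 = 2600.77 − 3220×34.23 = −107619.83; K_2 = 110370 − 3220×(1.69 + 39) = −20651.8.
Balance: K_1 + 31.4×ρ = K_2, so ρ = (K_2 − K_1)/31.4 = 86968/31.4 = 2770 kg/m³.

2770 kg/m³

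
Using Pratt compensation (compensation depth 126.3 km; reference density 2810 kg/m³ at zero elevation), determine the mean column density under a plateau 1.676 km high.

Pratt balance: ρ_ref D = ρ (D + h).
ρ = ρ_ref D/(D + h) = 2810 × 126.3 km/(126.3 km + 1.676 km) = 2770 kg/m³.

2770 kg/m³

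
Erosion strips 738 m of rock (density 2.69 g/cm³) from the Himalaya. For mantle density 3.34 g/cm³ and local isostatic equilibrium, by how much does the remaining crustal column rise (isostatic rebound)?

Unloading: uplift u = e ρ_c/ρ_m = 738 m × 2.69/3.34 = 594 m.

594 m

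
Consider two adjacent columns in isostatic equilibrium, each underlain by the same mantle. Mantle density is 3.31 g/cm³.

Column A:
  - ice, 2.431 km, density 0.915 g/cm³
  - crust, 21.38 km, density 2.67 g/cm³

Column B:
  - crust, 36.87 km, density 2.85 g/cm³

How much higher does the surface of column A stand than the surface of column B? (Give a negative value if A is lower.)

For any compensation level in the mantle, the mantle terms cancel and isostasy reduces to e = (Σt_A − Σt_B) − (Σ(ρt)_A − Σ(ρt)_B) / ρ_m.
Σt_A = 23.811 km; Σt_B = 36.87 km; Σ(ρt)_A = 59.308965; Σ(ρt)_B = 105.0795 (in km·g/cm³).
e = (23.811 − 36.87) − (59.308965 − 105.0795) / 3.31 = 0.769 km.

0.769 km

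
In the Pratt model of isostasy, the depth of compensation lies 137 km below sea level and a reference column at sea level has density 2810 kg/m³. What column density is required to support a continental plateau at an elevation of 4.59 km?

Pratt balance: ρ_ref D = ρ (D + h).
ρ = ρ_ref D/(D + h) = 2810 × 137 km/(137 km + 4.59 km) = 2720 kg/m³.

2720 kg/m³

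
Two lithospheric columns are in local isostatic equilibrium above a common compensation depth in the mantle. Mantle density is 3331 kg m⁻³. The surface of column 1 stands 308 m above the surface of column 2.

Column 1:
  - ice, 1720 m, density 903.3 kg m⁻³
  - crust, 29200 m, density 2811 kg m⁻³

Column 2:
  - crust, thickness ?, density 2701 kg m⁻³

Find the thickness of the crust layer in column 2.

29100 m

Take the compensation level at the base of the deeper column (depth z_c below the surface of column 1) and equate Σ ρ_i t_i down to z_c; mantle fills any gap and the z_c terms cancel.
Column 1: 1720×903.3 + 29200×2811 + (z_c − 30920)×3331
Column 2: 308×0 + x×2701 + (z_c − 308 − 0 − x)×3331
The z_c×3331 term appears on both sides and cancels. Collect the known terms of each column as K = Σ(ρt)_known − 3331 × (depth of known layers): K_1 = 83634876 − 3331×30920 = −19359644; K_2 = 0 − 3331×(308 + 0) = −1025948.
Balance: K_1 = K_2 − x×(3331 − 2701), so x = (K_2 − K_1)/(3331 − 2701) = 18333700/630 = 29100 m.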